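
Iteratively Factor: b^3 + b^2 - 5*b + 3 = (b + 3)*(b^2 - 2*b + 1) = (b - 1)*(b + 3)*(b - 1)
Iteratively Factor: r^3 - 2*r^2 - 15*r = (r)*(r^2 - 2*r - 15) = r*(r + 3)*(r - 5)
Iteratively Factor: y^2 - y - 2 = (y - 2)*(y + 1)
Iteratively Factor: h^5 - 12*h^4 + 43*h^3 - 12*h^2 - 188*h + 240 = (h + 2)*(h^4 - 14*h^3 + 71*h^2 - 154*h + 120) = (h - 4)*(h + 2)*(h^3 - 10*h^2 + 31*h - 30) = (h - 4)*(h - 3)*(h + 2)*(h^2 - 7*h + 10) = (h - 5)*(h - 4)*(h - 3)*(h + 2)*(h - 2)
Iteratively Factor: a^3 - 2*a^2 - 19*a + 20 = (a + 4)*(a^2 - 6*a + 5) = (a - 1)*(a + 4)*(a - 5)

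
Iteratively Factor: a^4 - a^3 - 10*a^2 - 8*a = (a - 4)*(a^3 + 3*a^2 + 2*a) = (a - 4)*(a + 2)*(a^2 + a) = a*(a - 4)*(a + 2)*(a + 1)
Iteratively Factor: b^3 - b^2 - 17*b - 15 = (b + 1)*(b^2 - 2*b - 15) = (b + 1)*(b + 3)*(b - 5)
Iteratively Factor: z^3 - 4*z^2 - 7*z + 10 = (z + 2)*(z^2 - 6*z + 5) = (z - 5)*(z + 2)*(z - 1)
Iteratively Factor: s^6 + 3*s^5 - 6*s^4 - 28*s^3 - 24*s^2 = (s + 2)*(s^5 + s^4 - 8*s^3 - 12*s^2) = (s + 2)^2*(s^4 - s^3 - 6*s^2) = s*(s + 2)^2*(s^3 - s^2 - 6*s) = s*(s - 3)*(s + 2)^2*(s^2 + 2*s) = s^2*(s - 3)*(s + 2)^2*(s + 2)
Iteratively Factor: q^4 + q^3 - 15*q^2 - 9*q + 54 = (q + 3)*(q^3 - 2*q^2 - 9*q + 18) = (q - 2)*(q + 3)*(q^2 - 9) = (q - 2)*(q + 3)^2*(q - 3)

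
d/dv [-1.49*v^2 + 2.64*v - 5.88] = 2.64 - 2.98*v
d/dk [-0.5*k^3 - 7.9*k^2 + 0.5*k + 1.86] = -1.5*k^2 - 15.8*k + 0.5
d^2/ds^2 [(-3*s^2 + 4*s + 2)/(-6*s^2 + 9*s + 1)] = 18*(2*s^3 - 18*s^2 + 28*s - 15)/(216*s^6 - 972*s^5 + 1350*s^4 - 405*s^3 - 225*s^2 - 27*s - 1)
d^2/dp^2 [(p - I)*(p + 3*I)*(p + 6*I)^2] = 12*p^2 + 84*I*p - 114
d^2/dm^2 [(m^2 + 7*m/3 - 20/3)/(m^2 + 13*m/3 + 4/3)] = -108/(27*m^3 + 27*m^2 + 9*m + 1)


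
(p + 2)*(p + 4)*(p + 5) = p^3 + 11*p^2 + 38*p + 40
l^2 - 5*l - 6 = (l - 6)*(l + 1)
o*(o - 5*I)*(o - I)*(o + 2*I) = o^4 - 4*I*o^3 + 7*o^2 - 10*I*o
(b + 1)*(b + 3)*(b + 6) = b^3 + 10*b^2 + 27*b + 18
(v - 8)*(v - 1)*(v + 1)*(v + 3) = v^4 - 5*v^3 - 25*v^2 + 5*v + 24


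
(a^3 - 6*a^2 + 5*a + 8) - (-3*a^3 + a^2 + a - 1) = 4*a^3 - 7*a^2 + 4*a + 9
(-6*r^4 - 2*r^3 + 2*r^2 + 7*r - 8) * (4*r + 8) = -24*r^5 - 56*r^4 - 8*r^3 + 44*r^2 + 24*r - 64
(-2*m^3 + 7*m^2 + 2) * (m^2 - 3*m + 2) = -2*m^5 + 13*m^4 - 25*m^3 + 16*m^2 - 6*m + 4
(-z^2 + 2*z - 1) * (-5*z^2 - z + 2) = 5*z^4 - 9*z^3 + z^2 + 5*z - 2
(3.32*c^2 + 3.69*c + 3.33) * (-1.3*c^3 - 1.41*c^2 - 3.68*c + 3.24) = -4.316*c^5 - 9.4782*c^4 - 21.7495*c^3 - 7.5177*c^2 - 0.2988*c + 10.7892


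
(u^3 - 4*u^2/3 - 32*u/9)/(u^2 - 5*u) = (9*u^2 - 12*u - 32)/(9*(u - 5))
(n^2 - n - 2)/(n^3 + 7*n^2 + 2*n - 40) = (n + 1)/(n^2 + 9*n + 20)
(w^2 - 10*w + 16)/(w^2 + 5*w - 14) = (w - 8)/(w + 7)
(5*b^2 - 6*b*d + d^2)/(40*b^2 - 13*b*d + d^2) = (b - d)/(8*b - d)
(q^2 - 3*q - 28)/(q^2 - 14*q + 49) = (q + 4)/(q - 7)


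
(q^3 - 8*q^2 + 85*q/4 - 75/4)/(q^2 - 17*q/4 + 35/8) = 2*(2*q^2 - 11*q + 15)/(4*q - 7)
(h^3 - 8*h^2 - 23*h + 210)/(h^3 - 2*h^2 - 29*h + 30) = (h - 7)/(h - 1)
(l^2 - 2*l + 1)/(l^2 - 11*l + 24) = (l^2 - 2*l + 1)/(l^2 - 11*l + 24)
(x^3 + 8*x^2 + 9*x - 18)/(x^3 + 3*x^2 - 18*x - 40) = (x^3 + 8*x^2 + 9*x - 18)/(x^3 + 3*x^2 - 18*x - 40)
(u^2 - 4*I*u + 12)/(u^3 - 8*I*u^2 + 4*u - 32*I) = (u - 6*I)/(u^2 - 10*I*u - 16)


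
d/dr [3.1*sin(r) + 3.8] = 3.1*cos(r)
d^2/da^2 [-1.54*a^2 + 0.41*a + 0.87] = -3.08000000000000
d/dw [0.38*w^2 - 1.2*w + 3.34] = 0.76*w - 1.2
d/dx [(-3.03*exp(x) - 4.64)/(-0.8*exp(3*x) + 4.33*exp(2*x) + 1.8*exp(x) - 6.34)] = (-4.848*exp(3*x) + 1.9839*exp(2*x) + 40.1824*exp(x) + 27.5622)*exp(x)/(0.64*exp(6*x) - 6.928*exp(5*x) + 15.8689*exp(4*x) + 25.732*exp(3*x) - 51.6644*exp(2*x) - 22.824*exp(x) + 40.1956)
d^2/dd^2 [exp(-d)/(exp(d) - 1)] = 1/(exp(2*d) - exp(d)) - 3*exp(d)/(1 - exp(d))^3 + (1 - exp(d))^(-3)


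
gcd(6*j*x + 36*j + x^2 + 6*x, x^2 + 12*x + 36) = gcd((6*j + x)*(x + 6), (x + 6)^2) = x + 6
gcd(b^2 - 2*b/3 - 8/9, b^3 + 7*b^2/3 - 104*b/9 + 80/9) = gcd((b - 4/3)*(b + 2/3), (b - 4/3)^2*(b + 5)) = b - 4/3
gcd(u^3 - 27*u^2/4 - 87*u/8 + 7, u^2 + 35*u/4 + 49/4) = u + 7/4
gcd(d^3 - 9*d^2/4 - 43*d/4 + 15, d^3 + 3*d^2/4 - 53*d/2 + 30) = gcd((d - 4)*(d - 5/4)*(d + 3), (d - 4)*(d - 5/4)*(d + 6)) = d^2 - 21*d/4 + 5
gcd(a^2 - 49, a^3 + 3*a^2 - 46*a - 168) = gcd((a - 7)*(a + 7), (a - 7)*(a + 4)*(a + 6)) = a - 7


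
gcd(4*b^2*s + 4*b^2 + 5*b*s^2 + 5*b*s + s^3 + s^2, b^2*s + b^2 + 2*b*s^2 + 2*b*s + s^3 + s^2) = b*s + b + s^2 + s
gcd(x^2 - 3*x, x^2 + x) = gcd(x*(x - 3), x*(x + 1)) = x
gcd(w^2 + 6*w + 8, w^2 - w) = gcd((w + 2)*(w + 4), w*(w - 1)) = 1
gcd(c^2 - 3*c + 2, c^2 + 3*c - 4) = c - 1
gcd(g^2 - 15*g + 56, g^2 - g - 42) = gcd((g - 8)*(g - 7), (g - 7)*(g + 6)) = g - 7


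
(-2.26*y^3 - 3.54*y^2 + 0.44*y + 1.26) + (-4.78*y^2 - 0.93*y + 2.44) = -2.26*y^3 - 8.32*y^2 - 0.49*y + 3.7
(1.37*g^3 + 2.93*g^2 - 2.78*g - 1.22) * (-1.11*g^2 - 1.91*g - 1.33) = -1.5207*g^5 - 5.869*g^4 - 4.3326*g^3 + 2.7671*g^2 + 6.0276*g + 1.6226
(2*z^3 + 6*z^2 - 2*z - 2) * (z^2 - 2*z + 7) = 2*z^5 + 2*z^4 + 44*z^2 - 10*z - 14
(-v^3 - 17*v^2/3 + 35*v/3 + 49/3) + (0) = -v^3 - 17*v^2/3 + 35*v/3 + 49/3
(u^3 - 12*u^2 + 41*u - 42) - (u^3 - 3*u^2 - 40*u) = -9*u^2 + 81*u - 42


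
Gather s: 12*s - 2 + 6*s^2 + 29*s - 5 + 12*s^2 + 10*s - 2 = 18*s^2 + 51*s - 9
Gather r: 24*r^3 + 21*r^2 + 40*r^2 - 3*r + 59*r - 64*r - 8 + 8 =24*r^3 + 61*r^2 - 8*r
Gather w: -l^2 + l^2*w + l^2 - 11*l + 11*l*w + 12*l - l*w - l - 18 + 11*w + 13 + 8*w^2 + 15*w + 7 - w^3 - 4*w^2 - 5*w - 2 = -w^3 + 4*w^2 + w*(l^2 + 10*l + 21)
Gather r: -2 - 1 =-3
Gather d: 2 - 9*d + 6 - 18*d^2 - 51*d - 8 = -18*d^2 - 60*d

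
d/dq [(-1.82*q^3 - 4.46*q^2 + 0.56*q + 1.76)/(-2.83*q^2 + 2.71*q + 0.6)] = (5.1506*q^4 - 9.8644*q^3 - 13.7778*q^2 + 4.6096*q - 4.4336)/(8.0089*q^4 - 15.3386*q^3 + 3.9481*q^2 + 3.252*q + 0.36)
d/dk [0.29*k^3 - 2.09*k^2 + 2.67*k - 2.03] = 0.87*k^2 - 4.18*k + 2.67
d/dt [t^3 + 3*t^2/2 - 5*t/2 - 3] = 3*t^2 + 3*t - 5/2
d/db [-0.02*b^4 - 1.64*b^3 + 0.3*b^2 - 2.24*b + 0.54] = -0.08*b^3 - 4.92*b^2 + 0.6*b - 2.24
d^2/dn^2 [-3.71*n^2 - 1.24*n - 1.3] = -7.42000000000000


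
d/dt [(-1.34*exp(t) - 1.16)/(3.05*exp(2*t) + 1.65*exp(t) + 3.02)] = (4.087*exp(2*t) + 7.076*exp(t) - 2.1328)*exp(t)/(9.3025*exp(4*t) + 10.065*exp(3*t) + 21.1445*exp(2*t) + 9.966*exp(t) + 9.1204)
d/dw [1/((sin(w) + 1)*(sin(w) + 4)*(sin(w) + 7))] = 3*(-8*sin(w) + cos(w)^2 - 14)*cos(w)/((sin(w) + 1)^2*(sin(w) + 4)^2*(sin(w) + 7)^2)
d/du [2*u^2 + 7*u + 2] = 4*u + 7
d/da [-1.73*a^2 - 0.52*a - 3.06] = -3.46*a - 0.52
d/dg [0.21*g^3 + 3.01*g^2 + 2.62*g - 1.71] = 0.63*g^2 + 6.02*g + 2.62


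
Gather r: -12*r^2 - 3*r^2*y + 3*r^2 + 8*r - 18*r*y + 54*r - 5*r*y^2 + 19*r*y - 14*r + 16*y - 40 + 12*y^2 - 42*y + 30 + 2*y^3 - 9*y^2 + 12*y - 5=r^2*(-3*y - 9) + r*(-5*y^2 + y + 48) + 2*y^3 + 3*y^2 - 14*y - 15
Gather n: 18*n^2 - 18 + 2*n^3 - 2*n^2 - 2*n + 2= 2*n^3 + 16*n^2 - 2*n - 16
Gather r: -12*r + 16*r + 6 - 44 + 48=4*r + 10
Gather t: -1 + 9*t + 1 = 9*t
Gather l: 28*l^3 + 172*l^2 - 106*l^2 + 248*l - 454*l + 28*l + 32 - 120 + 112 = 28*l^3 + 66*l^2 - 178*l + 24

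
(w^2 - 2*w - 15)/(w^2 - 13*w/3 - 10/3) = 3*(w + 3)/(3*w + 2)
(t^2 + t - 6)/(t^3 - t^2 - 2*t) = (t + 3)/(t*(t + 1))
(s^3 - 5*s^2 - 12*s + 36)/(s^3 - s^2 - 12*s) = (s^2 - 8*s + 12)/(s*(s - 4))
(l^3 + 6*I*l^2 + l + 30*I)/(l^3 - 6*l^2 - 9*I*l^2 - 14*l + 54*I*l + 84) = (l^2 + 8*I*l - 15)/(l^2 - l*(6 + 7*I) + 42*I)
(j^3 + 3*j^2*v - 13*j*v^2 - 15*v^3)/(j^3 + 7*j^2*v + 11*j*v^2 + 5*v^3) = (j - 3*v)/(j + v)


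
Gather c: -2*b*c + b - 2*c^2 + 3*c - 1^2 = b - 2*c^2 + c*(3 - 2*b) - 1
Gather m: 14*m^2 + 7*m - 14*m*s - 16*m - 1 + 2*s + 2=14*m^2 + m*(-14*s - 9) + 2*s + 1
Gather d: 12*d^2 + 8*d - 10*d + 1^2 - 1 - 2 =12*d^2 - 2*d - 2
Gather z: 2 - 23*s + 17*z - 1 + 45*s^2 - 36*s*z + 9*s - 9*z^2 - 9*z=45*s^2 - 14*s - 9*z^2 + z*(8 - 36*s) + 1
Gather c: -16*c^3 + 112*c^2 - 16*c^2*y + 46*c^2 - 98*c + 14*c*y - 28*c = -16*c^3 + c^2*(158 - 16*y) + c*(14*y - 126)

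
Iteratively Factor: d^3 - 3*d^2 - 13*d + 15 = (d - 5)*(d^2 + 2*d - 3) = (d - 5)*(d - 1)*(d + 3)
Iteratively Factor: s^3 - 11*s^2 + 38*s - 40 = (s - 4)*(s^2 - 7*s + 10) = (s - 4)*(s - 2)*(s - 5)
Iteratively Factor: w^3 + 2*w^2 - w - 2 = (w - 1)*(w^2 + 3*w + 2) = (w - 1)*(w + 2)*(w + 1)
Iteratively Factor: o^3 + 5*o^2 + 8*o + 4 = (o + 2)*(o^2 + 3*o + 2) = (o + 2)^2*(o + 1)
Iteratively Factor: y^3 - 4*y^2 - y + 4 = (y - 1)*(y^2 - 3*y - 4) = (y - 4)*(y - 1)*(y + 1)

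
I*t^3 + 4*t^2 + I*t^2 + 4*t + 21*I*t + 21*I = (t - 7*I)*(t + 3*I)*(I*t + I)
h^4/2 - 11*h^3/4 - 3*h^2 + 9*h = h*(h/2 + 1)*(h - 6)*(h - 3/2)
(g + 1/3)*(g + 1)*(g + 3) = g^3 + 13*g^2/3 + 13*g/3 + 1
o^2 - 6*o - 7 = (o - 7)*(o + 1)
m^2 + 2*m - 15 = (m - 3)*(m + 5)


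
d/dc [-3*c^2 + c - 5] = 1 - 6*c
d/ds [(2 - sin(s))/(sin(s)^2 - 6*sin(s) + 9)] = (sin(s) - 1)*cos(s)/(sin(s) - 3)^3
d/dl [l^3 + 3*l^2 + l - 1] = 3*l^2 + 6*l + 1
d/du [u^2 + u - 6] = 2*u + 1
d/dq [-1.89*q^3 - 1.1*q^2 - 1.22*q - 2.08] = -5.67*q^2 - 2.2*q - 1.22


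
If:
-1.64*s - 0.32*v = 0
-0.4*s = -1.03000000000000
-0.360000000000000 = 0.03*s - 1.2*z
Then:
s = 2.58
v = -13.20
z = 0.36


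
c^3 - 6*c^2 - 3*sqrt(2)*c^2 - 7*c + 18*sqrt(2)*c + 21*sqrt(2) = (c - 7)*(c + 1)*(c - 3*sqrt(2))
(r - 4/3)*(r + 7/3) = r^2 + r - 28/9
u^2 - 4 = (u - 2)*(u + 2)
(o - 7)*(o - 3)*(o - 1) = o^3 - 11*o^2 + 31*o - 21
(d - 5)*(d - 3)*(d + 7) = d^3 - d^2 - 41*d + 105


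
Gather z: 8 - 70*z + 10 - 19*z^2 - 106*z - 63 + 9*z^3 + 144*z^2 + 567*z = 9*z^3 + 125*z^2 + 391*z - 45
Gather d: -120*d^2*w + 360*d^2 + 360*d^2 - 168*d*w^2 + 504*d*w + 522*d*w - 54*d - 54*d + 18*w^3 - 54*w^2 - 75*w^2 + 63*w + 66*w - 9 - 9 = d^2*(720 - 120*w) + d*(-168*w^2 + 1026*w - 108) + 18*w^3 - 129*w^2 + 129*w - 18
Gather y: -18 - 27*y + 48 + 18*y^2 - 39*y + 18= 18*y^2 - 66*y + 48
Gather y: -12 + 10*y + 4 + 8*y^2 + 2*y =8*y^2 + 12*y - 8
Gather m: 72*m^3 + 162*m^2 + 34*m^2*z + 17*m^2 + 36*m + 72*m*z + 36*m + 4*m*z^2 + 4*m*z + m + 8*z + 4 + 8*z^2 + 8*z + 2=72*m^3 + m^2*(34*z + 179) + m*(4*z^2 + 76*z + 73) + 8*z^2 + 16*z + 6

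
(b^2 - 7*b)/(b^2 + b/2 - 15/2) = 2*b*(b - 7)/(2*b^2 + b - 15)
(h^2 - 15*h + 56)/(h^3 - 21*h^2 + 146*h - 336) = 1/(h - 6)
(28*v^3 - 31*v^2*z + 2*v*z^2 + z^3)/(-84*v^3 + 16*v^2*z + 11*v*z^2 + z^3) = (4*v^2 - 5*v*z + z^2)/(-12*v^2 + 4*v*z + z^2)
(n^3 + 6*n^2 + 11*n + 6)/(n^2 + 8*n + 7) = (n^2 + 5*n + 6)/(n + 7)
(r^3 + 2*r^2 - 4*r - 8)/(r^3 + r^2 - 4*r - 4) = (r + 2)/(r + 1)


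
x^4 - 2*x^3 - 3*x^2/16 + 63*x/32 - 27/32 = (x - 3/2)*(x - 3/4)^2*(x + 1)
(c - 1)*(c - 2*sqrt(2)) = c^2 - 2*sqrt(2)*c - c + 2*sqrt(2)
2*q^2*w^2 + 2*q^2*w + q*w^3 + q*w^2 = w*(2*q + w)*(q*w + q)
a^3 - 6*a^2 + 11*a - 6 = (a - 3)*(a - 2)*(a - 1)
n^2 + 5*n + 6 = (n + 2)*(n + 3)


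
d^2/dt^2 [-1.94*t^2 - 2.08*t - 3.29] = -3.88000000000000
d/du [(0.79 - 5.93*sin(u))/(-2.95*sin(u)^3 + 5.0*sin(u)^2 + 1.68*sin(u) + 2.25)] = (-34.987*sin(u)^3 + 36.6415*sin(u)^2 - 7.9*sin(u) - 14.6697)*cos(u)/(8.7025*sin(u)^6 - 29.5*sin(u)^5 + 15.088*sin(u)^4 + 3.525*sin(u)^3 + 25.3224*sin(u)^2 + 7.56*sin(u) + 5.0625)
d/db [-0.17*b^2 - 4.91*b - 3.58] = -0.34*b - 4.91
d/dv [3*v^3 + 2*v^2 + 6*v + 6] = 9*v^2 + 4*v + 6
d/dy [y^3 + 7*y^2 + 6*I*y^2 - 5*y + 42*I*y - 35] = 3*y^2 + y*(14 + 12*I) - 5 + 42*I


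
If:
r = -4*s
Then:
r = -4*s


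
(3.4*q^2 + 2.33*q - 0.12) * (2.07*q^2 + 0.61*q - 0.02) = 7.038*q^4 + 6.8971*q^3 + 1.1049*q^2 - 0.1198*q + 0.0024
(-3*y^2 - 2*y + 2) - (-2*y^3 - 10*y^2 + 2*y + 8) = 2*y^3 + 7*y^2 - 4*y - 6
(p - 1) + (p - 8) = 2*p - 9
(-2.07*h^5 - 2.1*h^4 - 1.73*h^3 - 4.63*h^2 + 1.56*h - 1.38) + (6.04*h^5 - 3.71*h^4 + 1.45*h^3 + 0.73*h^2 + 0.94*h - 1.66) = 3.97*h^5 - 5.81*h^4 - 0.28*h^3 - 3.9*h^2 + 2.5*h - 3.04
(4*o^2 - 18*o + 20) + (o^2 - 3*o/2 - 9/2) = 5*o^2 - 39*o/2 + 31/2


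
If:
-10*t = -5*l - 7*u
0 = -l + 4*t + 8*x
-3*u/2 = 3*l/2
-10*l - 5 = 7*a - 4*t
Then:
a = -48*x/7 - 5/7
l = 40*x/9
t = -8*x/9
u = -40*x/9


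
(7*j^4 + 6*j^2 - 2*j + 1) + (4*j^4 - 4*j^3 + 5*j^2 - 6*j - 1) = 11*j^4 - 4*j^3 + 11*j^2 - 8*j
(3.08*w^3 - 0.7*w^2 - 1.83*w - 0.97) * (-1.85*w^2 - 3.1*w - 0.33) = -5.698*w^5 - 8.253*w^4 + 4.5391*w^3 + 7.6985*w^2 + 3.6109*w + 0.3201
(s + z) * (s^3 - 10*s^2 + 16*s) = s^4 + s^3*z - 10*s^3 - 10*s^2*z + 16*s^2 + 16*s*z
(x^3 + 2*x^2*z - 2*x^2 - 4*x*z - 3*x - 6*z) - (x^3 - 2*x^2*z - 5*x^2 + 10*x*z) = 4*x^2*z + 3*x^2 - 14*x*z - 3*x - 6*z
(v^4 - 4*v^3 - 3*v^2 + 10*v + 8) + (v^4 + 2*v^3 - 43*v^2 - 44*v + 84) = 2*v^4 - 2*v^3 - 46*v^2 - 34*v + 92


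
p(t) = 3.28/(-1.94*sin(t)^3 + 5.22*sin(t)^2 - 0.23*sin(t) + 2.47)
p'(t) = 3.28*(5.82*sin(t)^2*cos(t) - 10.44*sin(t)*cos(t) + 0.23*cos(t))/(-1.94*sin(t)^3 + 5.22*sin(t)^2 - 0.23*sin(t) + 2.47)^2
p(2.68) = 1.01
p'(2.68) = 0.92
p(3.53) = 0.96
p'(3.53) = -1.31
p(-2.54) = 0.71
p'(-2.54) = -1.01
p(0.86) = 0.74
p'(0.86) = -0.47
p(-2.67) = 0.86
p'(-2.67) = -1.23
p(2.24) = 0.72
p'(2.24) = 0.43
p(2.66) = 1.00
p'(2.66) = 0.90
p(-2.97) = 1.23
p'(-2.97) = -0.99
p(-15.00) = 0.61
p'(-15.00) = -0.82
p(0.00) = 1.33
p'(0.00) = 0.12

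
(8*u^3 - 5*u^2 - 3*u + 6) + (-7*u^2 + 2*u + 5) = 8*u^3 - 12*u^2 - u + 11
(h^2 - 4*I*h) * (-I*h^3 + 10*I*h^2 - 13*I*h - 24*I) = -I*h^5 - 4*h^4 + 10*I*h^4 + 40*h^3 - 13*I*h^3 - 52*h^2 - 24*I*h^2 - 96*h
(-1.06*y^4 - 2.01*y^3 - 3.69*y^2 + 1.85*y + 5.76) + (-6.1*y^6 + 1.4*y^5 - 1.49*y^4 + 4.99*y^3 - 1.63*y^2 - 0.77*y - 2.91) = -6.1*y^6 + 1.4*y^5 - 2.55*y^4 + 2.98*y^3 - 5.32*y^2 + 1.08*y + 2.85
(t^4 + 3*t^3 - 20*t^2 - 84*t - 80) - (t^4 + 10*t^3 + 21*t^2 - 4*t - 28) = -7*t^3 - 41*t^2 - 80*t - 52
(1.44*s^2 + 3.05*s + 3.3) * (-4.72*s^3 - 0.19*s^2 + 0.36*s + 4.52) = -6.7968*s^5 - 14.6696*s^4 - 15.6371*s^3 + 6.9798*s^2 + 14.974*s + 14.916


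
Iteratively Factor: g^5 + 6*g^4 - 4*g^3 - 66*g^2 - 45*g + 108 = (g - 1)*(g^4 + 7*g^3 + 3*g^2 - 63*g - 108) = (g - 1)*(g + 3)*(g^3 + 4*g^2 - 9*g - 36) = (g - 1)*(g + 3)*(g + 4)*(g^2 - 9) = (g - 3)*(g - 1)*(g + 3)*(g + 4)*(g + 3)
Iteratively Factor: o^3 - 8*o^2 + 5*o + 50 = (o + 2)*(o^2 - 10*o + 25) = (o - 5)*(o + 2)*(o - 5)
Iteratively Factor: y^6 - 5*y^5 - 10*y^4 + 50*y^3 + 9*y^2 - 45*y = (y - 1)*(y^5 - 4*y^4 - 14*y^3 + 36*y^2 + 45*y) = (y - 1)*(y + 3)*(y^4 - 7*y^3 + 7*y^2 + 15*y) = (y - 3)*(y - 1)*(y + 3)*(y^3 - 4*y^2 - 5*y) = (y - 3)*(y - 1)*(y + 1)*(y + 3)*(y^2 - 5*y) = y*(y - 3)*(y - 1)*(y + 1)*(y + 3)*(y - 5)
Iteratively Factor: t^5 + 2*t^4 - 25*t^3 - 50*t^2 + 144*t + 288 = (t + 2)*(t^4 - 25*t^2 + 144) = (t + 2)*(t + 4)*(t^3 - 4*t^2 - 9*t + 36) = (t - 3)*(t + 2)*(t + 4)*(t^2 - t - 12) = (t - 3)*(t + 2)*(t + 3)*(t + 4)*(t - 4)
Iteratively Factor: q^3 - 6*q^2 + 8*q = (q - 2)*(q^2 - 4*q) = (q - 4)*(q - 2)*(q)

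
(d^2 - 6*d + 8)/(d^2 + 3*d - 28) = (d - 2)/(d + 7)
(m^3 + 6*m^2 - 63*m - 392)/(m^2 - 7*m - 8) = (m^2 + 14*m + 49)/(m + 1)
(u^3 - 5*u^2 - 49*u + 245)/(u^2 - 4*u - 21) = (u^2 + 2*u - 35)/(u + 3)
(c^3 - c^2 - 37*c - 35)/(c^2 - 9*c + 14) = (c^2 + 6*c + 5)/(c - 2)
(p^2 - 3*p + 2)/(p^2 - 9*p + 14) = (p - 1)/(p - 7)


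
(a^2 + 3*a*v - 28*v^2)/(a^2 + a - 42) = (a^2 + 3*a*v - 28*v^2)/(a^2 + a - 42)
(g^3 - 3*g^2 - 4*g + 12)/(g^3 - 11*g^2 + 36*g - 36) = (g + 2)/(g - 6)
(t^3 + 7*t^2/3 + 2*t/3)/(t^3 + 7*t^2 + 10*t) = (t + 1/3)/(t + 5)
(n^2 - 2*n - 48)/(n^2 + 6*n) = (n - 8)/n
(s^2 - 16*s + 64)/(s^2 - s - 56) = (s - 8)/(s + 7)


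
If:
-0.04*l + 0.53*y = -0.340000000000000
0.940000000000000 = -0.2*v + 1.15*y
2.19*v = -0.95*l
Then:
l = 9.67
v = -4.19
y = 0.09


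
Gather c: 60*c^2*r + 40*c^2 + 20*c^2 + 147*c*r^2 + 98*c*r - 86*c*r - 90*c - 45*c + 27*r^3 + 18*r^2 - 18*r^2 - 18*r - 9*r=c^2*(60*r + 60) + c*(147*r^2 + 12*r - 135) + 27*r^3 - 27*r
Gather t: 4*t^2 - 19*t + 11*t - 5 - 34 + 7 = 4*t^2 - 8*t - 32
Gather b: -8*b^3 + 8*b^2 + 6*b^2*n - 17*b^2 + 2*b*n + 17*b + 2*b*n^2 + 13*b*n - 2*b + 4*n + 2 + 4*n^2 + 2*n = -8*b^3 + b^2*(6*n - 9) + b*(2*n^2 + 15*n + 15) + 4*n^2 + 6*n + 2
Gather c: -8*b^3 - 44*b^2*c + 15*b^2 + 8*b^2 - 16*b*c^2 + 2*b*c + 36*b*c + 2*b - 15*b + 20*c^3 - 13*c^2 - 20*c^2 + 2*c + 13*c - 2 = -8*b^3 + 23*b^2 - 13*b + 20*c^3 + c^2*(-16*b - 33) + c*(-44*b^2 + 38*b + 15) - 2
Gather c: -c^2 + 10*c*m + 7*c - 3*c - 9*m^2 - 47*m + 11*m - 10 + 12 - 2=-c^2 + c*(10*m + 4) - 9*m^2 - 36*m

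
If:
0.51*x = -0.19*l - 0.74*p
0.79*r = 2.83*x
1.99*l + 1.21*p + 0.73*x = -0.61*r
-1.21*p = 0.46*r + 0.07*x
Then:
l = 0.00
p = 0.00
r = 0.00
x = 0.00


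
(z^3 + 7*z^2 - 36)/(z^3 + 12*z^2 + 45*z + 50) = (z^3 + 7*z^2 - 36)/(z^3 + 12*z^2 + 45*z + 50)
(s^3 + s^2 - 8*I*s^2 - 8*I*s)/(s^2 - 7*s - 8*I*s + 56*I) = s*(s + 1)/(s - 7)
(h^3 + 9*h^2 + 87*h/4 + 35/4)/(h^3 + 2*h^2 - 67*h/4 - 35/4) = (2*h + 7)/(2*h - 7)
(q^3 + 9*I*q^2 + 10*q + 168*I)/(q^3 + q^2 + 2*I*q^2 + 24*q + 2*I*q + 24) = (q + 7*I)/(q + 1)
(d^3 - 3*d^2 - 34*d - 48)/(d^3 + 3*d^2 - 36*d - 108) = (d^2 - 6*d - 16)/(d^2 - 36)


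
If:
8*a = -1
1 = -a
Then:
No Solution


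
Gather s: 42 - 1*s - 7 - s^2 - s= -s^2 - 2*s + 35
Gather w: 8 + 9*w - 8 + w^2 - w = w^2 + 8*w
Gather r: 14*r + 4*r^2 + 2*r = 4*r^2 + 16*r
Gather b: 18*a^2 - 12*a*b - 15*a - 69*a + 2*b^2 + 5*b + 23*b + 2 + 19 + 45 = 18*a^2 - 84*a + 2*b^2 + b*(28 - 12*a) + 66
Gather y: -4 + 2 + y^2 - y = y^2 - y - 2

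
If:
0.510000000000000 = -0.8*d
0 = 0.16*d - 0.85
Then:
No Solution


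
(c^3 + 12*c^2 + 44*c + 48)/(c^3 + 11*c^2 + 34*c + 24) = (c + 2)/(c + 1)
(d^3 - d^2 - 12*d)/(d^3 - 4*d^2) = (d + 3)/d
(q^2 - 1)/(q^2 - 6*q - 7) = (q - 1)/(q - 7)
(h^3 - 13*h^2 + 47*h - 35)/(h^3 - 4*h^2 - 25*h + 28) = (h - 5)/(h + 4)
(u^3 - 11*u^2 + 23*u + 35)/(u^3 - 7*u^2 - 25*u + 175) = (u + 1)/(u + 5)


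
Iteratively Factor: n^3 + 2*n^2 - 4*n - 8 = (n - 2)*(n^2 + 4*n + 4) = (n - 2)*(n + 2)*(n + 2)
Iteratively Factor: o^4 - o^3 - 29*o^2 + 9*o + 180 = (o - 5)*(o^3 + 4*o^2 - 9*o - 36) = (o - 5)*(o - 3)*(o^2 + 7*o + 12) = (o - 5)*(o - 3)*(o + 3)*(o + 4)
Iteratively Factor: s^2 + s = (s)*(s + 1)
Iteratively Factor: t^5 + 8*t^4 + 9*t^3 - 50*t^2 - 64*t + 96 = (t - 1)*(t^4 + 9*t^3 + 18*t^2 - 32*t - 96) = (t - 1)*(t + 3)*(t^3 + 6*t^2 - 32) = (t - 1)*(t + 3)*(t + 4)*(t^2 + 2*t - 8) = (t - 2)*(t - 1)*(t + 3)*(t + 4)*(t + 4)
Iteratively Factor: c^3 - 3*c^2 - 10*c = (c)*(c^2 - 3*c - 10) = c*(c - 5)*(c + 2)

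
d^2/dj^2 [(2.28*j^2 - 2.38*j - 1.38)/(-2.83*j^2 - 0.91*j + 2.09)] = (49.865732*j^3 - 14.599404*j^2 + 105.7854*j + 7.744636)/(22.665187*j^6 + 21.864297*j^5 - 43.185234*j^4 - 31.540691*j^3 + 31.892982*j^2 + 11.924913*j - 9.129329)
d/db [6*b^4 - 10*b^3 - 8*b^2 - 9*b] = 24*b^3 - 30*b^2 - 16*b - 9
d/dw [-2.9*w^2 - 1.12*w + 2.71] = -5.8*w - 1.12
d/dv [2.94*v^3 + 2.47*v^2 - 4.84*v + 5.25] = 8.82*v^2 + 4.94*v - 4.84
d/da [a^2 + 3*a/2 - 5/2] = 2*a + 3/2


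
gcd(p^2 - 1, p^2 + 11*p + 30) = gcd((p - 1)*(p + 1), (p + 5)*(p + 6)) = 1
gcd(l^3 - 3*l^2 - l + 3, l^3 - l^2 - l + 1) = l^2 - 1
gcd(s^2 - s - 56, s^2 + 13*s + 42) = s + 7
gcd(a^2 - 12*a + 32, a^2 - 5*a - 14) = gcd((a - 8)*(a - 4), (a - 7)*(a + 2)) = 1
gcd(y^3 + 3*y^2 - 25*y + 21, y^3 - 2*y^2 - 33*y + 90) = y - 3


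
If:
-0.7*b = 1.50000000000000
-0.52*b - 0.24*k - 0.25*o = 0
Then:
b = -2.14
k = 4.64285714285714 - 1.04166666666667*o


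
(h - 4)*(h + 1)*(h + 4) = h^3 + h^2 - 16*h - 16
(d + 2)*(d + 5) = d^2 + 7*d + 10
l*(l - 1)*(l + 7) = l^3 + 6*l^2 - 7*l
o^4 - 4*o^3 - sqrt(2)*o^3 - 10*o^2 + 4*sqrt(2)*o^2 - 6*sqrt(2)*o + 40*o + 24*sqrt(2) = (o - 4)*(o - 3*sqrt(2))*(o + sqrt(2))^2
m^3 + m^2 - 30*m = m*(m - 5)*(m + 6)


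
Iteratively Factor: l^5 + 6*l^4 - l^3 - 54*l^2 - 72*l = (l + 3)*(l^4 + 3*l^3 - 10*l^2 - 24*l) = (l + 2)*(l + 3)*(l^3 + l^2 - 12*l) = l*(l + 2)*(l + 3)*(l^2 + l - 12) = l*(l + 2)*(l + 3)*(l + 4)*(l - 3)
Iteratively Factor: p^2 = (p)*(p)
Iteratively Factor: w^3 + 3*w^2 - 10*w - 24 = (w - 3)*(w^2 + 6*w + 8) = (w - 3)*(w + 4)*(w + 2)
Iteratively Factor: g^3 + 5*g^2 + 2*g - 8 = (g + 2)*(g^2 + 3*g - 4) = (g + 2)*(g + 4)*(g - 1)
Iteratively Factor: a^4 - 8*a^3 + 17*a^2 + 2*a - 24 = (a - 4)*(a^3 - 4*a^2 + a + 6) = (a - 4)*(a - 2)*(a^2 - 2*a - 3) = (a - 4)*(a - 3)*(a - 2)*(a + 1)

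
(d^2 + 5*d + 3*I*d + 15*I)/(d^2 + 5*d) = (d + 3*I)/d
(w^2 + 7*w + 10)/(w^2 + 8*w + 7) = (w^2 + 7*w + 10)/(w^2 + 8*w + 7)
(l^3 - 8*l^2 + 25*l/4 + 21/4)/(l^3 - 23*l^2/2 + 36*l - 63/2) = (l + 1/2)/(l - 3)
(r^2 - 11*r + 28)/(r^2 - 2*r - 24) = (-r^2 + 11*r - 28)/(-r^2 + 2*r + 24)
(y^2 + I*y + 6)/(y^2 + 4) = (y + 3*I)/(y + 2*I)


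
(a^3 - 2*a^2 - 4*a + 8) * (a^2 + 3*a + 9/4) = a^5 + a^4 - 31*a^3/4 - 17*a^2/2 + 15*a + 18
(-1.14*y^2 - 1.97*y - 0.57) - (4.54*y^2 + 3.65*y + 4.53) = -5.68*y^2 - 5.62*y - 5.1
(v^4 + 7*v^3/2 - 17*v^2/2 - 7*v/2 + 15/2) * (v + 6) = v^5 + 19*v^4/2 + 25*v^3/2 - 109*v^2/2 - 27*v/2 + 45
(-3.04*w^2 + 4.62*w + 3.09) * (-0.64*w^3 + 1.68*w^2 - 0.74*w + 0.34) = 1.9456*w^5 - 8.064*w^4 + 8.0336*w^3 + 0.738799999999999*w^2 - 0.7158*w + 1.0506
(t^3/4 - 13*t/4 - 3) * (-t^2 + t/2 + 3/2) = -t^5/4 + t^4/8 + 29*t^3/8 + 11*t^2/8 - 51*t/8 - 9/2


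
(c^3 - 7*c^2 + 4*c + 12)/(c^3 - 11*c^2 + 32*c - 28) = (c^2 - 5*c - 6)/(c^2 - 9*c + 14)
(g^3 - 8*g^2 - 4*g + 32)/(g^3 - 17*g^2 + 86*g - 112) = (g + 2)/(g - 7)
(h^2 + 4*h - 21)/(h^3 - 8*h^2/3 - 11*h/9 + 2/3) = 9*(h + 7)/(9*h^2 + 3*h - 2)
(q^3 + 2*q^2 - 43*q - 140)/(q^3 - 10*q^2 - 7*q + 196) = (q + 5)/(q - 7)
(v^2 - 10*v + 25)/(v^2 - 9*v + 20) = (v - 5)/(v - 4)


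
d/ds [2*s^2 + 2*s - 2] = 4*s + 2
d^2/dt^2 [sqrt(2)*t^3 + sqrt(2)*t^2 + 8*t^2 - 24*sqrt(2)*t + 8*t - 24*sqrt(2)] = 6*sqrt(2)*t + 2*sqrt(2) + 16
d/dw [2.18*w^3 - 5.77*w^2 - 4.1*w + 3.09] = 6.54*w^2 - 11.54*w - 4.1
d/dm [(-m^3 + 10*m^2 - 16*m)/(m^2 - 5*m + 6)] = (-m^2 + 6*m - 24)/(m^2 - 6*m + 9)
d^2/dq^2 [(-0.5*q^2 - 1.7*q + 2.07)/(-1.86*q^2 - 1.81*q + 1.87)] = (8.39604*q^3 - 32.533632*q^2 - 6.335532*q - 12.957922)/(6.434856*q^6 + 18.785628*q^5 - 1.127718*q^4 - 31.843511*q^3 + 1.133781*q^2 + 18.988167*q - 6.539203)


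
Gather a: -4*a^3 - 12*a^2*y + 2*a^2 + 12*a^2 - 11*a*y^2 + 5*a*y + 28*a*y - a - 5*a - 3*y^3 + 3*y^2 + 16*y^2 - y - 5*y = -4*a^3 + a^2*(14 - 12*y) + a*(-11*y^2 + 33*y - 6) - 3*y^3 + 19*y^2 - 6*y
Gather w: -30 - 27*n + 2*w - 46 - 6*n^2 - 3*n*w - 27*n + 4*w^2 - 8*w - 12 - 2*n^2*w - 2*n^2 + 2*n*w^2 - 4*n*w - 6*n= -8*n^2 - 60*n + w^2*(2*n + 4) + w*(-2*n^2 - 7*n - 6) - 88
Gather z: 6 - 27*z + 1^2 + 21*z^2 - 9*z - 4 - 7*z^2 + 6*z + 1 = 14*z^2 - 30*z + 4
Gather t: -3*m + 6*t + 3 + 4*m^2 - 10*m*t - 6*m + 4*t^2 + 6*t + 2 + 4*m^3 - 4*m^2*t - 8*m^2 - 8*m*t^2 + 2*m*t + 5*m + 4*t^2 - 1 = 4*m^3 - 4*m^2 - 4*m + t^2*(8 - 8*m) + t*(-4*m^2 - 8*m + 12) + 4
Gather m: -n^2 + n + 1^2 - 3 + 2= -n^2 + n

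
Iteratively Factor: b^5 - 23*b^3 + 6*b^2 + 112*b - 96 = (b + 3)*(b^4 - 3*b^3 - 14*b^2 + 48*b - 32) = (b + 3)*(b + 4)*(b^3 - 7*b^2 + 14*b - 8) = (b - 1)*(b + 3)*(b + 4)*(b^2 - 6*b + 8) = (b - 4)*(b - 1)*(b + 3)*(b + 4)*(b - 2)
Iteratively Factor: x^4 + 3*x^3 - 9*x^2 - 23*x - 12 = (x + 1)*(x^3 + 2*x^2 - 11*x - 12) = (x + 1)*(x + 4)*(x^2 - 2*x - 3) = (x - 3)*(x + 1)*(x + 4)*(x + 1)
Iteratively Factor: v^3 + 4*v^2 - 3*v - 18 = (v + 3)*(v^2 + v - 6) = (v - 2)*(v + 3)*(v + 3)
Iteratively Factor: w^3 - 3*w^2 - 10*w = (w)*(w^2 - 3*w - 10) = w*(w + 2)*(w - 5)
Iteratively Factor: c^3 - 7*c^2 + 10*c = (c - 5)*(c^2 - 2*c) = (c - 5)*(c - 2)*(c)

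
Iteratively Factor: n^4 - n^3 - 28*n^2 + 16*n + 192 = (n + 4)*(n^3 - 5*n^2 - 8*n + 48) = (n - 4)*(n + 4)*(n^2 - n - 12) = (n - 4)^2*(n + 4)*(n + 3)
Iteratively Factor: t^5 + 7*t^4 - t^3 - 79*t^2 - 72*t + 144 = (t + 4)*(t^4 + 3*t^3 - 13*t^2 - 27*t + 36) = (t + 3)*(t + 4)*(t^3 - 13*t + 12) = (t - 3)*(t + 3)*(t + 4)*(t^2 + 3*t - 4) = (t - 3)*(t + 3)*(t + 4)^2*(t - 1)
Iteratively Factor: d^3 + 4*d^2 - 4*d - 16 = (d + 2)*(d^2 + 2*d - 8) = (d - 2)*(d + 2)*(d + 4)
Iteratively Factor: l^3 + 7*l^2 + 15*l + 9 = (l + 3)*(l^2 + 4*l + 3) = (l + 3)^2*(l + 1)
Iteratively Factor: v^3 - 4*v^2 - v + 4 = (v - 1)*(v^2 - 3*v - 4) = (v - 1)*(v + 1)*(v - 4)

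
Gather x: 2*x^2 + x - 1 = 2*x^2 + x - 1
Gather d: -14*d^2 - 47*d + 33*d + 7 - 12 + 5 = -14*d^2 - 14*d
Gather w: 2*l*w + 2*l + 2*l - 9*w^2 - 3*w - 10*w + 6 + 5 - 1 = 4*l - 9*w^2 + w*(2*l - 13) + 10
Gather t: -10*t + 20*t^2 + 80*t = 20*t^2 + 70*t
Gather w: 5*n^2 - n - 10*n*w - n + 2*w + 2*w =5*n^2 - 2*n + w*(4 - 10*n)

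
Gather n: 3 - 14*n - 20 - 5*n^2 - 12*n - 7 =-5*n^2 - 26*n - 24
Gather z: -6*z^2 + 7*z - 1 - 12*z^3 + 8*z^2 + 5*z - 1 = -12*z^3 + 2*z^2 + 12*z - 2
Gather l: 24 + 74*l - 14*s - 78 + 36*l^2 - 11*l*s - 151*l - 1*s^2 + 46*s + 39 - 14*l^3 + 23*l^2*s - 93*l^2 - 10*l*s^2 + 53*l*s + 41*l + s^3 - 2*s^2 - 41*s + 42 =-14*l^3 + l^2*(23*s - 57) + l*(-10*s^2 + 42*s - 36) + s^3 - 3*s^2 - 9*s + 27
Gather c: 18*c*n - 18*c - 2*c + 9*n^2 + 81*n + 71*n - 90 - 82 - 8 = c*(18*n - 20) + 9*n^2 + 152*n - 180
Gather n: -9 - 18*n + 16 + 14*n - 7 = -4*n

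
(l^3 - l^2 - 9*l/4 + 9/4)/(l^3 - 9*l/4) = (l - 1)/l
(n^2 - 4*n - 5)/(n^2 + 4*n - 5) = (n^2 - 4*n - 5)/(n^2 + 4*n - 5)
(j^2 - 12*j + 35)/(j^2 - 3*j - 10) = (j - 7)/(j + 2)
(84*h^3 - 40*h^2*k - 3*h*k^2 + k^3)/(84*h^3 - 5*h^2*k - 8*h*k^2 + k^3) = (12*h^2 - 4*h*k - k^2)/(12*h^2 + h*k - k^2)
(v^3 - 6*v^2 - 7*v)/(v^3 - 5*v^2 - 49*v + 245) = v*(v + 1)/(v^2 + 2*v - 35)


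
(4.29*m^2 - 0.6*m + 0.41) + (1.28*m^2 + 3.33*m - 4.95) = 5.57*m^2 + 2.73*m - 4.54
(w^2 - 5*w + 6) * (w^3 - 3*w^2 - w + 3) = w^5 - 8*w^4 + 20*w^3 - 10*w^2 - 21*w + 18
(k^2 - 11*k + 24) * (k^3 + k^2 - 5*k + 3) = k^5 - 10*k^4 + 8*k^3 + 82*k^2 - 153*k + 72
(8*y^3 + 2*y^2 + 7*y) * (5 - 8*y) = -64*y^4 + 24*y^3 - 46*y^2 + 35*y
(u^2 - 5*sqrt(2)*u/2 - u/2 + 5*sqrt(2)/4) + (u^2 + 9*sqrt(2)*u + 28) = 2*u^2 - u/2 + 13*sqrt(2)*u/2 + 5*sqrt(2)/4 + 28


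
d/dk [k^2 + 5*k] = 2*k + 5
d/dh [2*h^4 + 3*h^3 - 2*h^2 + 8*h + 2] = 8*h^3 + 9*h^2 - 4*h + 8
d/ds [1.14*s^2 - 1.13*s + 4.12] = 2.28*s - 1.13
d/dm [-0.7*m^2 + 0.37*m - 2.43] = 0.37 - 1.4*m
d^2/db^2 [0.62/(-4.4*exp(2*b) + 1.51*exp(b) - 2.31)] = (-0.62*(8.8*exp(b) - 1.51)*(17.6*exp(b) - 3.02)*exp(b) + (10.912*exp(b) - 0.9362)*(4.4*exp(2*b) - 1.51*exp(b) + 2.31))*exp(b)/(4.4*exp(2*b) - 1.51*exp(b) + 2.31)^3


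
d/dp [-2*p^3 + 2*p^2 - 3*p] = -6*p^2 + 4*p - 3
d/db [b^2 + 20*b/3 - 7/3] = 2*b + 20/3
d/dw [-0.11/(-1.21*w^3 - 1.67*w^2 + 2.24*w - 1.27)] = (-0.3993*w^2 - 0.3674*w + 0.2464)/(1.21*w^3 + 1.67*w^2 - 2.24*w + 1.27)^2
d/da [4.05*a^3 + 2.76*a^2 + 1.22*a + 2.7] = 12.15*a^2 + 5.52*a + 1.22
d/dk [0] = 0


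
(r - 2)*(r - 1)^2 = r^3 - 4*r^2 + 5*r - 2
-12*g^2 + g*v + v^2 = (-3*g + v)*(4*g + v)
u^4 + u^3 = u^3*(u + 1)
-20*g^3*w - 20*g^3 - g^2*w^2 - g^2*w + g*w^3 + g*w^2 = (-5*g + w)*(4*g + w)*(g*w + g)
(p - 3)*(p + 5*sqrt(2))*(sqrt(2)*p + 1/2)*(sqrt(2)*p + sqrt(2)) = 2*p^4 - 4*p^3 + 21*sqrt(2)*p^3/2 - 21*sqrt(2)*p^2 - p^2 - 63*sqrt(2)*p/2 - 10*p - 15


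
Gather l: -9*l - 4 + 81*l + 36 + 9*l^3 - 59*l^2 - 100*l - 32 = 9*l^3 - 59*l^2 - 28*l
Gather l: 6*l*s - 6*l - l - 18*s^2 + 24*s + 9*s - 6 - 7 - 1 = l*(6*s - 7) - 18*s^2 + 33*s - 14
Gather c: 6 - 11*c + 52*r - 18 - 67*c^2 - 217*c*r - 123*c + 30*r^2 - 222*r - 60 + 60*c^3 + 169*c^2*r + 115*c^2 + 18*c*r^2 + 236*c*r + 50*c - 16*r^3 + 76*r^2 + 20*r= 60*c^3 + c^2*(169*r + 48) + c*(18*r^2 + 19*r - 84) - 16*r^3 + 106*r^2 - 150*r - 72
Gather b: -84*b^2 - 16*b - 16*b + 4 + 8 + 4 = -84*b^2 - 32*b + 16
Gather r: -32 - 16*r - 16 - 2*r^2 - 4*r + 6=-2*r^2 - 20*r - 42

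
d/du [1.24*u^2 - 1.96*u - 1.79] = 2.48*u - 1.96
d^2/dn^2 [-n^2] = -2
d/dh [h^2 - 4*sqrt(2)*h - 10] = 2*h - 4*sqrt(2)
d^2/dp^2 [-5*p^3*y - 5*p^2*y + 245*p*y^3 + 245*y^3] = 10*y*(-3*p - 1)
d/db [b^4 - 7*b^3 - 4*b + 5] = 4*b^3 - 21*b^2 - 4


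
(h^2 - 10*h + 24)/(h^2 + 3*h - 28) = (h - 6)/(h + 7)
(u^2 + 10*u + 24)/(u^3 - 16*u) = (u + 6)/(u*(u - 4))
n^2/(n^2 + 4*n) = n/(n + 4)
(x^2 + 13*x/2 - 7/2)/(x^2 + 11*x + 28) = (x - 1/2)/(x + 4)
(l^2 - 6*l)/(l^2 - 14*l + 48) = l/(l - 8)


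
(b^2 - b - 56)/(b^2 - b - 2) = (-b^2 + b + 56)/(-b^2 + b + 2)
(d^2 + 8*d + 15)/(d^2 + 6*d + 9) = (d + 5)/(d + 3)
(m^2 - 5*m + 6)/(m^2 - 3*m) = (m - 2)/m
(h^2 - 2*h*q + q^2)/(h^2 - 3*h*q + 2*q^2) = (-h + q)/(-h + 2*q)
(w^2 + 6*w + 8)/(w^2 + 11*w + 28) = (w + 2)/(w + 7)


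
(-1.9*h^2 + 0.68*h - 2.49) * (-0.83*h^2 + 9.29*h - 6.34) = 1.577*h^4 - 18.2154*h^3 + 20.4299*h^2 - 27.4433*h + 15.7866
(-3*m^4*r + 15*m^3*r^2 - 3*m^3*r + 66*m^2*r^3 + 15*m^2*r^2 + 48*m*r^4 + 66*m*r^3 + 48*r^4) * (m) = -3*m^5*r + 15*m^4*r^2 - 3*m^4*r + 66*m^3*r^3 + 15*m^3*r^2 + 48*m^2*r^4 + 66*m^2*r^3 + 48*m*r^4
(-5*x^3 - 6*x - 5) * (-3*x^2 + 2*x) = 15*x^5 - 10*x^4 + 18*x^3 + 3*x^2 - 10*x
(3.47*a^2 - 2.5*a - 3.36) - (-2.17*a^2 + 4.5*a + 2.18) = 5.64*a^2 - 7.0*a - 5.54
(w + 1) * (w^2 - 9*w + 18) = w^3 - 8*w^2 + 9*w + 18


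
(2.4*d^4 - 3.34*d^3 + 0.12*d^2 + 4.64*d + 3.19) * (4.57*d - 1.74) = 10.968*d^5 - 19.4398*d^4 + 6.36*d^3 + 20.996*d^2 + 6.5047*d - 5.5506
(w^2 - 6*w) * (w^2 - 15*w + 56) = w^4 - 21*w^3 + 146*w^2 - 336*w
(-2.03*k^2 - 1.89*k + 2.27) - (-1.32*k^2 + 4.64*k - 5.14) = -0.71*k^2 - 6.53*k + 7.41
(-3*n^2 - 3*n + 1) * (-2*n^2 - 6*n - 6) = 6*n^4 + 24*n^3 + 34*n^2 + 12*n - 6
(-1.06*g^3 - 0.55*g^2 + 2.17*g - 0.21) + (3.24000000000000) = -1.06*g^3 - 0.55*g^2 + 2.17*g + 3.03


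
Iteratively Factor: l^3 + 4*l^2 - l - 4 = (l - 1)*(l^2 + 5*l + 4) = (l - 1)*(l + 4)*(l + 1)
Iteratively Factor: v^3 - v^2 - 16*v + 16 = (v - 1)*(v^2 - 16) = (v - 1)*(v + 4)*(v - 4)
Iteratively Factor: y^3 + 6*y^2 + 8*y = (y + 2)*(y^2 + 4*y) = (y + 2)*(y + 4)*(y)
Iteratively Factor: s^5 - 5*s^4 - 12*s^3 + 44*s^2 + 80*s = (s)*(s^4 - 5*s^3 - 12*s^2 + 44*s + 80) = s*(s - 5)*(s^3 - 12*s - 16) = s*(s - 5)*(s + 2)*(s^2 - 2*s - 8) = s*(s - 5)*(s + 2)^2*(s - 4)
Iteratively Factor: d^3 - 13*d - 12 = (d + 1)*(d^2 - d - 12) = (d + 1)*(d + 3)*(d - 4)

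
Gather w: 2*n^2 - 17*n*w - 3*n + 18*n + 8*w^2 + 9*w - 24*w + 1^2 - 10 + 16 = 2*n^2 + 15*n + 8*w^2 + w*(-17*n - 15) + 7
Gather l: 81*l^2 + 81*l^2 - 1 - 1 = 162*l^2 - 2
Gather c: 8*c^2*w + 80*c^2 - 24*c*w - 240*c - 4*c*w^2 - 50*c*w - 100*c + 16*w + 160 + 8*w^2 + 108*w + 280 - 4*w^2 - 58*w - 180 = c^2*(8*w + 80) + c*(-4*w^2 - 74*w - 340) + 4*w^2 + 66*w + 260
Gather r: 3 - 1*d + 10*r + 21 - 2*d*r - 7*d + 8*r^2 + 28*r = -8*d + 8*r^2 + r*(38 - 2*d) + 24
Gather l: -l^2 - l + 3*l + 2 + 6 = -l^2 + 2*l + 8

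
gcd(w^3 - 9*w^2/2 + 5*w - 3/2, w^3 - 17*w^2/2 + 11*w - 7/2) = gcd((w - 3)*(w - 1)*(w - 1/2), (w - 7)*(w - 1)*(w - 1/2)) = w^2 - 3*w/2 + 1/2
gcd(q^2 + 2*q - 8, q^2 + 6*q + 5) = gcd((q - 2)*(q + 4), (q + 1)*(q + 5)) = 1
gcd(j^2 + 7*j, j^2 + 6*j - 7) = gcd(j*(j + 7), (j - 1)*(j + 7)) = j + 7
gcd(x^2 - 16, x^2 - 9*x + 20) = x - 4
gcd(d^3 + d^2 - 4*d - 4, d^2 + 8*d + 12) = d + 2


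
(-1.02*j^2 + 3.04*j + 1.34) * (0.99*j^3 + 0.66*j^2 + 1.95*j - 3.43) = -1.0098*j^5 + 2.3364*j^4 + 1.344*j^3 + 10.311*j^2 - 7.8142*j - 4.5962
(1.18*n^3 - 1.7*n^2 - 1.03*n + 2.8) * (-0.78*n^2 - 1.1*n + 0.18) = -0.9204*n^5 + 0.028*n^4 + 2.8858*n^3 - 1.357*n^2 - 3.2654*n + 0.504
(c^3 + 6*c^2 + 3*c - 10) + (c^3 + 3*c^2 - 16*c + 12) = 2*c^3 + 9*c^2 - 13*c + 2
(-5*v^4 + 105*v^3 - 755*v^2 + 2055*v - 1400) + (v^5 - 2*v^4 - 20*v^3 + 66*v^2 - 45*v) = v^5 - 7*v^4 + 85*v^3 - 689*v^2 + 2010*v - 1400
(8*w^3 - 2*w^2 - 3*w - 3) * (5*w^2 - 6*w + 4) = 40*w^5 - 58*w^4 + 29*w^3 - 5*w^2 + 6*w - 12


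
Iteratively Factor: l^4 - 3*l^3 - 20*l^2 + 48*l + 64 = (l - 4)*(l^3 + l^2 - 16*l - 16) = (l - 4)^2*(l^2 + 5*l + 4) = (l - 4)^2*(l + 1)*(l + 4)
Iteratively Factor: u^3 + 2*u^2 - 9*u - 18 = (u + 2)*(u^2 - 9) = (u - 3)*(u + 2)*(u + 3)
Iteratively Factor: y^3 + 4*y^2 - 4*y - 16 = (y - 2)*(y^2 + 6*y + 8) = (y - 2)*(y + 2)*(y + 4)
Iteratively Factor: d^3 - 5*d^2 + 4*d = (d - 1)*(d^2 - 4*d) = d*(d - 1)*(d - 4)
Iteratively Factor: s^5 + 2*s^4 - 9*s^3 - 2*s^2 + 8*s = (s + 1)*(s^4 + s^3 - 10*s^2 + 8*s) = s*(s + 1)*(s^3 + s^2 - 10*s + 8) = s*(s - 2)*(s + 1)*(s^2 + 3*s - 4) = s*(s - 2)*(s - 1)*(s + 1)*(s + 4)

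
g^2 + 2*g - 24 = (g - 4)*(g + 6)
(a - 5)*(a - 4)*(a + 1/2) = a^3 - 17*a^2/2 + 31*a/2 + 10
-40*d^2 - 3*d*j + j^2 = (-8*d + j)*(5*d + j)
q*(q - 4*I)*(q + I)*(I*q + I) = I*q^4 + 3*q^3 + I*q^3 + 3*q^2 + 4*I*q^2 + 4*I*q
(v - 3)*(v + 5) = v^2 + 2*v - 15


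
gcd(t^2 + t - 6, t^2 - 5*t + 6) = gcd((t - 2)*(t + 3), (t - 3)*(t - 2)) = t - 2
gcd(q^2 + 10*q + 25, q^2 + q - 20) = q + 5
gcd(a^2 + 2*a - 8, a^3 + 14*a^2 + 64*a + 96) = a + 4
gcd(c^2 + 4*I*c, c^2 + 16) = c + 4*I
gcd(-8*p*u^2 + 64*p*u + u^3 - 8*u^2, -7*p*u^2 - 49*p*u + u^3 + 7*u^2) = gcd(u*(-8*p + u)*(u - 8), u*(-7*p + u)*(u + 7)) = u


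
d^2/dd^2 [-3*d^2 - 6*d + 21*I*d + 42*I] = -6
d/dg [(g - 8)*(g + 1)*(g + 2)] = 3*g^2 - 10*g - 22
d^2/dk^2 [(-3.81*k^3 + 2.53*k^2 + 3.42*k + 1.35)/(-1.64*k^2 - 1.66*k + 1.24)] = (1.4210854715202e-14*k^5 + 7.105427357601e-15*k^4 + 31.872184*k^3 - 99.710832*k^2 - 28.631376*k - 34.790552)/(4.410944*k^6 + 13.394208*k^5 + 3.55224*k^4 - 15.68036*k^3 - 2.68584*k^2 + 7.657248*k - 1.906624)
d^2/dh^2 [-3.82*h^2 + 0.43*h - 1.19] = -7.64000000000000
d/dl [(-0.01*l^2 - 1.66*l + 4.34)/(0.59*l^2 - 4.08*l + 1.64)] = (1.0202*l^2 - 5.154*l + 14.9848)/(0.3481*l^4 - 4.8144*l^3 + 18.5816*l^2 - 13.3824*l + 2.6896)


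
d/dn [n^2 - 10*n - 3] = 2*n - 10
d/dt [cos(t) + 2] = -sin(t)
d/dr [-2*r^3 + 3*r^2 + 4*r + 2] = -6*r^2 + 6*r + 4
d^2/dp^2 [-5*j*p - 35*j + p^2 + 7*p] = 2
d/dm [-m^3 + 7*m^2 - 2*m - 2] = -3*m^2 + 14*m - 2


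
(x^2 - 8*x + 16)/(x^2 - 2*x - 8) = (x - 4)/(x + 2)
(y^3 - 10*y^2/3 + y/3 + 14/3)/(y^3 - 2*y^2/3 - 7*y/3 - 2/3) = (3*y - 7)/(3*y + 1)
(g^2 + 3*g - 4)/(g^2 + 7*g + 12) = (g - 1)/(g + 3)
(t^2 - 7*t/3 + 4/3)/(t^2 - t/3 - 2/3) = (3*t - 4)/(3*t + 2)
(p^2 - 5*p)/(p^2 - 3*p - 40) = p*(5 - p)/(-p^2 + 3*p + 40)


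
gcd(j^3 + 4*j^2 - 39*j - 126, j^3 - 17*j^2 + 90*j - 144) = j - 6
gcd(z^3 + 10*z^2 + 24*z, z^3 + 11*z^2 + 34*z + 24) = z^2 + 10*z + 24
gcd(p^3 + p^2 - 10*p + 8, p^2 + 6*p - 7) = p - 1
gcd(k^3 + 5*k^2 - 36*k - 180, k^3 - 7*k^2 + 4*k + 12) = k - 6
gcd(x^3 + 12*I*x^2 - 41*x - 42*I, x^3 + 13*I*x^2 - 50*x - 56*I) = x^2 + 9*I*x - 14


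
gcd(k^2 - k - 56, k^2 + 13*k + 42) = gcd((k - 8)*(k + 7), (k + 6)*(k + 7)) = k + 7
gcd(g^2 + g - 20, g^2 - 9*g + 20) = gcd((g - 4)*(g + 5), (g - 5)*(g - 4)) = g - 4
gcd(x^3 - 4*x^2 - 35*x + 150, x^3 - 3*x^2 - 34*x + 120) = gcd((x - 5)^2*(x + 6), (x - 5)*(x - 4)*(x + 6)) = x^2 + x - 30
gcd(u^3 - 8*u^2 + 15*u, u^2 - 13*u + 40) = u - 5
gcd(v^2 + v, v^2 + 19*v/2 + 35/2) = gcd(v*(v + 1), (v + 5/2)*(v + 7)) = 1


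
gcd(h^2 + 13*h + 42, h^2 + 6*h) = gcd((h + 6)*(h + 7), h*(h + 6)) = h + 6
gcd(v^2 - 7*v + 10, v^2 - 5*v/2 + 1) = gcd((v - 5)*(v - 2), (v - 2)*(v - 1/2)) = v - 2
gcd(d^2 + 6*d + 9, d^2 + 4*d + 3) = d + 3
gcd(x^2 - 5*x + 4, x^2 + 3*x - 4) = x - 1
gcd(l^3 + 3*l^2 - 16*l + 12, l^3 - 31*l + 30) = l^2 + 5*l - 6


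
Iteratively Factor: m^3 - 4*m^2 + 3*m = (m - 1)*(m^2 - 3*m) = m*(m - 1)*(m - 3)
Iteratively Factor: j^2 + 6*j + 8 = (j + 4)*(j + 2)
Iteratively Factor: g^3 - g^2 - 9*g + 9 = (g - 1)*(g^2 - 9) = (g - 1)*(g + 3)*(g - 3)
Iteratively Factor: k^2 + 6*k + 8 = (k + 4)*(k + 2)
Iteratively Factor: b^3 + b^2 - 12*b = (b)*(b^2 + b - 12) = b*(b - 3)*(b + 4)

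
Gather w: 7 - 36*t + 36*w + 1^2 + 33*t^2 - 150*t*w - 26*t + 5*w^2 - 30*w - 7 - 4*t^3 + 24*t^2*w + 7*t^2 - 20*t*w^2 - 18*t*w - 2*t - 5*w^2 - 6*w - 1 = -4*t^3 + 40*t^2 - 20*t*w^2 - 64*t + w*(24*t^2 - 168*t)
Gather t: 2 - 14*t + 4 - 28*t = 6 - 42*t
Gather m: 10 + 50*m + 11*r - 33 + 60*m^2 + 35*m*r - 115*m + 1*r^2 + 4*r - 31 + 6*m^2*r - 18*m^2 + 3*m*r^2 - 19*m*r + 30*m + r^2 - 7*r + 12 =m^2*(6*r + 42) + m*(3*r^2 + 16*r - 35) + 2*r^2 + 8*r - 42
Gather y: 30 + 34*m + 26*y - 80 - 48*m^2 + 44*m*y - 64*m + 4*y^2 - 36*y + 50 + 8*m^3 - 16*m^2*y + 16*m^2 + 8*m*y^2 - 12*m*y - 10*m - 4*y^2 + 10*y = 8*m^3 - 32*m^2 + 8*m*y^2 - 40*m + y*(-16*m^2 + 32*m)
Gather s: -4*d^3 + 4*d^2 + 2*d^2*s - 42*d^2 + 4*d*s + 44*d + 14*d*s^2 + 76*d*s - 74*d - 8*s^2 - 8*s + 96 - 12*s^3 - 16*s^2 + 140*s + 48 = -4*d^3 - 38*d^2 - 30*d - 12*s^3 + s^2*(14*d - 24) + s*(2*d^2 + 80*d + 132) + 144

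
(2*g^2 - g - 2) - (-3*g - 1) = 2*g^2 + 2*g - 1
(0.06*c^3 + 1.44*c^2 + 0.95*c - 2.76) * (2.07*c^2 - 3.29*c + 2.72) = 0.1242*c^5 + 2.7834*c^4 - 2.6079*c^3 - 4.9219*c^2 + 11.6644*c - 7.5072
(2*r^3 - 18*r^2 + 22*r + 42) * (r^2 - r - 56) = 2*r^5 - 20*r^4 - 72*r^3 + 1028*r^2 - 1274*r - 2352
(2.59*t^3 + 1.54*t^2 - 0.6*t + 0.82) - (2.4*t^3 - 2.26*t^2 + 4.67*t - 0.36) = 0.19*t^3 + 3.8*t^2 - 5.27*t + 1.18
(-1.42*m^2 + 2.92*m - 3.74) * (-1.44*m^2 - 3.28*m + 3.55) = 2.0448*m^4 + 0.4528*m^3 - 9.233*m^2 + 22.6332*m - 13.277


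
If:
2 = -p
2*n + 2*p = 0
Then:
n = 2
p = -2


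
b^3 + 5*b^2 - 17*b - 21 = (b - 3)*(b + 1)*(b + 7)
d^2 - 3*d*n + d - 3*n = (d + 1)*(d - 3*n)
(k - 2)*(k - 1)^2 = k^3 - 4*k^2 + 5*k - 2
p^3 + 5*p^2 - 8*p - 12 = (p - 2)*(p + 1)*(p + 6)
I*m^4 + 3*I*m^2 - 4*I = (m + 1)*(m - 2*I)*(m + 2*I)*(I*m - I)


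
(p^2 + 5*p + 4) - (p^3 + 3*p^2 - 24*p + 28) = -p^3 - 2*p^2 + 29*p - 24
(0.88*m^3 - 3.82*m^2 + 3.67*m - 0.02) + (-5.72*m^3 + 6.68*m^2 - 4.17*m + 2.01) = -4.84*m^3 + 2.86*m^2 - 0.5*m + 1.99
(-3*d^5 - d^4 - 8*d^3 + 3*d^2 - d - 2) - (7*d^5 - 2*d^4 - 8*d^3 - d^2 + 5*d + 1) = -10*d^5 + d^4 + 4*d^2 - 6*d - 3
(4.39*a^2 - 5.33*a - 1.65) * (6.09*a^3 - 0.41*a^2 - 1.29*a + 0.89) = 26.7351*a^5 - 34.2596*a^4 - 13.5263*a^3 + 11.4593*a^2 - 2.6152*a - 1.4685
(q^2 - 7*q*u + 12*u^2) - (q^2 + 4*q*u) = -11*q*u + 12*u^2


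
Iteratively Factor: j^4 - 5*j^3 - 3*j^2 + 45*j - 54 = (j - 3)*(j^3 - 2*j^2 - 9*j + 18) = (j - 3)^2*(j^2 + j - 6) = (j - 3)^2*(j - 2)*(j + 3)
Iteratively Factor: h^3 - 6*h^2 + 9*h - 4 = (h - 4)*(h^2 - 2*h + 1) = (h - 4)*(h - 1)*(h - 1)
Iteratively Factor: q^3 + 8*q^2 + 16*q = (q)*(q^2 + 8*q + 16) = q*(q + 4)*(q + 4)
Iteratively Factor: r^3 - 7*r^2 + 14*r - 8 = (r - 2)*(r^2 - 5*r + 4) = (r - 2)*(r - 1)*(r - 4)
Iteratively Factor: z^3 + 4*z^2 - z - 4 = (z - 1)*(z^2 + 5*z + 4) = (z - 1)*(z + 1)*(z + 4)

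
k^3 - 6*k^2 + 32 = (k - 4)^2*(k + 2)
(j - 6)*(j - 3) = j^2 - 9*j + 18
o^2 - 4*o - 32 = (o - 8)*(o + 4)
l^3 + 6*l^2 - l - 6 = (l - 1)*(l + 1)*(l + 6)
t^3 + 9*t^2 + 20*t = t*(t + 4)*(t + 5)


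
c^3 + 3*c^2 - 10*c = c*(c - 2)*(c + 5)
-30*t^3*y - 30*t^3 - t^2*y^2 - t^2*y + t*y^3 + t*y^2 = (-6*t + y)*(5*t + y)*(t*y + t)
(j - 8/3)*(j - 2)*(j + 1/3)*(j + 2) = j^4 - 7*j^3/3 - 44*j^2/9 + 28*j/3 + 32/9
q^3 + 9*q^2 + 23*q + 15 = (q + 1)*(q + 3)*(q + 5)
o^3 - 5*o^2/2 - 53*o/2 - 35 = (o - 7)*(o + 2)*(o + 5/2)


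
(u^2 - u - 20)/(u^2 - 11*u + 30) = (u + 4)/(u - 6)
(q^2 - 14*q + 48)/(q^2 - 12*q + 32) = (q - 6)/(q - 4)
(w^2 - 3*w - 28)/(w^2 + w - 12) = (w - 7)/(w - 3)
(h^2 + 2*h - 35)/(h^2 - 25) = (h + 7)/(h + 5)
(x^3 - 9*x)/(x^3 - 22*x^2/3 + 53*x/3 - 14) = 3*x*(x + 3)/(3*x^2 - 13*x + 14)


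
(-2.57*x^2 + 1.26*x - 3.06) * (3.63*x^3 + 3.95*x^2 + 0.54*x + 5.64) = -9.3291*x^5 - 5.5777*x^4 - 7.5186*x^3 - 25.9014*x^2 + 5.454*x - 17.2584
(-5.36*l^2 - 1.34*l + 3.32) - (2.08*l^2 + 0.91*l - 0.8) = -7.44*l^2 - 2.25*l + 4.12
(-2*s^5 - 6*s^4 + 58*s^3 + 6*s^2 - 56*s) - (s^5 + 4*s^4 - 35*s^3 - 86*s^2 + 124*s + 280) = -3*s^5 - 10*s^4 + 93*s^3 + 92*s^2 - 180*s - 280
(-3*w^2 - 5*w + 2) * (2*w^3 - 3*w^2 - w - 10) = -6*w^5 - w^4 + 22*w^3 + 29*w^2 + 48*w - 20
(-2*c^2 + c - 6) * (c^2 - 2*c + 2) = -2*c^4 + 5*c^3 - 12*c^2 + 14*c - 12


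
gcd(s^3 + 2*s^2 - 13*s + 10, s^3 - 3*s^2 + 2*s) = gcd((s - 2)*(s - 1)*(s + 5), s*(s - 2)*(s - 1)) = s^2 - 3*s + 2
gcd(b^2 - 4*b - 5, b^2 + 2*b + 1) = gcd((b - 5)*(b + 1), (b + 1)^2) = b + 1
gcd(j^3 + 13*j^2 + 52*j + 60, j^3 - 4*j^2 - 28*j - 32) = j + 2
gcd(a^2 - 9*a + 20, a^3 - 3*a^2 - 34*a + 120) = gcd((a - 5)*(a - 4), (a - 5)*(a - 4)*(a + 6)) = a^2 - 9*a + 20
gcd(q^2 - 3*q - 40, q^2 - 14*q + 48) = q - 8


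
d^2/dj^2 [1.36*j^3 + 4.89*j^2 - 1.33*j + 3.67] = 8.16*j + 9.78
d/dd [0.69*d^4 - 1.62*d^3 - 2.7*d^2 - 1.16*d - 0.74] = 2.76*d^3 - 4.86*d^2 - 5.4*d - 1.16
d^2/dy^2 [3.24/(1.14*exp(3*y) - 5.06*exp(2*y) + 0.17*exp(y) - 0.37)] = ((-33.2424*exp(2*y) + 65.5776*exp(y) - 0.5508)*(1.14*exp(3*y) - 5.06*exp(2*y) + 0.17*exp(y) - 0.37) + 3.24*(3.42*exp(2*y) - 10.12*exp(y) + 0.17)*(6.84*exp(2*y) - 20.24*exp(y) + 0.34)*exp(y))*exp(y)/(1.14*exp(3*y) - 5.06*exp(2*y) + 0.17*exp(y) - 0.37)^3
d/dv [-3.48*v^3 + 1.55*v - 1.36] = 1.55 - 10.44*v^2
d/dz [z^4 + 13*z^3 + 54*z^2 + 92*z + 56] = 4*z^3 + 39*z^2 + 108*z + 92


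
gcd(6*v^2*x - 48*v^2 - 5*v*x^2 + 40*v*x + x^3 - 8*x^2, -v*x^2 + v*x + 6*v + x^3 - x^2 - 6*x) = 1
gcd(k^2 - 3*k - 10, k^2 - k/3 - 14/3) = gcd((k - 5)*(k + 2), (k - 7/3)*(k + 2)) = k + 2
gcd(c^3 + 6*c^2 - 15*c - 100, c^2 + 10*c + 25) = c^2 + 10*c + 25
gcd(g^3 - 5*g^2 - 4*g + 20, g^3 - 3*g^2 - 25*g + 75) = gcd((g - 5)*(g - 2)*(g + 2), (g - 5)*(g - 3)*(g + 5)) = g - 5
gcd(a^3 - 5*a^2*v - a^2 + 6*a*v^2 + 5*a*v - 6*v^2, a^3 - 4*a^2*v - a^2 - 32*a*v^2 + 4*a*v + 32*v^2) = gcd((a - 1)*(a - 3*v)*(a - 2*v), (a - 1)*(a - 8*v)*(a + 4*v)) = a - 1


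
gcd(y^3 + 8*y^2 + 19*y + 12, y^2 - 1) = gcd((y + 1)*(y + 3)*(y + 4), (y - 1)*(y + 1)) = y + 1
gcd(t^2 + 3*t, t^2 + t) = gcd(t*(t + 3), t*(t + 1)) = t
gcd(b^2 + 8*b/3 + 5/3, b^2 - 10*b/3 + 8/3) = 1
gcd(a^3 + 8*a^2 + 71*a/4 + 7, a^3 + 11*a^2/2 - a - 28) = a^2 + 15*a/2 + 14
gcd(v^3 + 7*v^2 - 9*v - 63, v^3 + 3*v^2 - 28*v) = v + 7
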